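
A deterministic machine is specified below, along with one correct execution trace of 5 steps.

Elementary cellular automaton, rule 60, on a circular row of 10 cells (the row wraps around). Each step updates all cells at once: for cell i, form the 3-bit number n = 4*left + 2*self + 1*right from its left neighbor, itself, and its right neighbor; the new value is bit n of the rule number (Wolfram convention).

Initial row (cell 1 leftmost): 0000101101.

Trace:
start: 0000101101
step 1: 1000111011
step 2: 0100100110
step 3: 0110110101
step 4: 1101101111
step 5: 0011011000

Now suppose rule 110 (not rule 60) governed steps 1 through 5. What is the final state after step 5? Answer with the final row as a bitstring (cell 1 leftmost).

(re-executing steps 1..5 under rule 110; state before step 1: 0000101101)
step 1: 0001111111
step 2: 0011000001
step 3: 0111000011
step 4: 1101000111
step 5: 0111001100

0111001100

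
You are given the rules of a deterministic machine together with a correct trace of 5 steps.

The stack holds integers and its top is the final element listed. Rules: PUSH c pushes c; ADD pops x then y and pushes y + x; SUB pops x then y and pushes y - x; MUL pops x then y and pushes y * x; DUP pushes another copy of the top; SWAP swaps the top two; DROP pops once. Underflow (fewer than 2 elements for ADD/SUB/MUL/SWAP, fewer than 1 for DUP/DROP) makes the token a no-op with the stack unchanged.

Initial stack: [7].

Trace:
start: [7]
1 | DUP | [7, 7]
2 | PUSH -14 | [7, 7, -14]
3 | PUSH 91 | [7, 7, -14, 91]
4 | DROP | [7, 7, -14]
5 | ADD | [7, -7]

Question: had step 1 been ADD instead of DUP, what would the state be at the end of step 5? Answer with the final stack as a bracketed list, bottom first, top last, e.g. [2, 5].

(re-executing from step 1 with the substitution; state before step 1: [7])
1 | ADD | [7]
2 | PUSH -14 | [7, -14]
3 | PUSH 91 | [7, -14, 91]
4 | DROP | [7, -14]
5 | ADD | [-7]

[-7]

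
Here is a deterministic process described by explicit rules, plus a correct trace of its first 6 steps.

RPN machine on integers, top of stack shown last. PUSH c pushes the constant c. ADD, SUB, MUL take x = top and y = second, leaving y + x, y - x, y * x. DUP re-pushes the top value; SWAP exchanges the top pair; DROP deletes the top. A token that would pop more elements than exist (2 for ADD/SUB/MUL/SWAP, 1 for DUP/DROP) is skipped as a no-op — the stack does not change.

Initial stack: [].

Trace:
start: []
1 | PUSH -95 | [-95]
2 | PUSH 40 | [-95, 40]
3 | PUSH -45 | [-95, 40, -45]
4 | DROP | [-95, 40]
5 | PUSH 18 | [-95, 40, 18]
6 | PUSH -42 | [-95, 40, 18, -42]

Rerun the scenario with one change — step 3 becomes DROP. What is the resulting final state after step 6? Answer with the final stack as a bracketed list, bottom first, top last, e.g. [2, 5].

[18, -42]

(re-executing from step 3 with the substitution; state before step 3: [-95, 40])
3 | DROP | [-95]
4 | DROP | []
5 | PUSH 18 | [18]
6 | PUSH -42 | [18, -42]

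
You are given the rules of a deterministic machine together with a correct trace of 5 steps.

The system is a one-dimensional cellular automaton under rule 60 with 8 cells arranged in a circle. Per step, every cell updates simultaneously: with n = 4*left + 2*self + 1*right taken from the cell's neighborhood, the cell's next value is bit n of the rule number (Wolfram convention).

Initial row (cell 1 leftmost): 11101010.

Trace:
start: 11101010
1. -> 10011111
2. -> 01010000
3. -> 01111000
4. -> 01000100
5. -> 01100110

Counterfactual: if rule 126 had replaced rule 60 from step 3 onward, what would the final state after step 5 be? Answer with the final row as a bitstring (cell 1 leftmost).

(re-executing steps 3..5 under rule 126; state before step 3: 01010000)
3. -> 11111000
4. -> 10001101
5. -> 11011111

11011111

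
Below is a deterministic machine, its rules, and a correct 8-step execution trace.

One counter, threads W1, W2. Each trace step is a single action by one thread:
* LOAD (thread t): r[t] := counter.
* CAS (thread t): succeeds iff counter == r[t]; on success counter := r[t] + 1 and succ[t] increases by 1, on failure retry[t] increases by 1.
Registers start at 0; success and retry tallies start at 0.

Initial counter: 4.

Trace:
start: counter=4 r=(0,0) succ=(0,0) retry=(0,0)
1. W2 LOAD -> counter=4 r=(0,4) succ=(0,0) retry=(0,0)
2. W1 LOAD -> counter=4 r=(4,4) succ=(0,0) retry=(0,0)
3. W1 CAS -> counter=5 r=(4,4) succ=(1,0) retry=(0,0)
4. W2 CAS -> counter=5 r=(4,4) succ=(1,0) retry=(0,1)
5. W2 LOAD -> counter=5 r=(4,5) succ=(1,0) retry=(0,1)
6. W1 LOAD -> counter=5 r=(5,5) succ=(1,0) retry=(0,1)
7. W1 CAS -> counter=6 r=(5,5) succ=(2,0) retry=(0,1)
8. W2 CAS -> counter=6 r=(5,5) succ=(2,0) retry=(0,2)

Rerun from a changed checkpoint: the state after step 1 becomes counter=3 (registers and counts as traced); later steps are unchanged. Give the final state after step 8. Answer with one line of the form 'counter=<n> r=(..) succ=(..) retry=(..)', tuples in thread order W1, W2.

state after step 1 := counter=3 r=(0,4) succ=(0,0) retry=(0,0)
2. W1 LOAD -> counter=3 r=(3,4) succ=(0,0) retry=(0,0)
3. W1 CAS -> counter=4 r=(3,4) succ=(1,0) retry=(0,0)
4. W2 CAS -> counter=5 r=(3,4) succ=(1,1) retry=(0,0)
5. W2 LOAD -> counter=5 r=(3,5) succ=(1,1) retry=(0,0)
6. W1 LOAD -> counter=5 r=(5,5) succ=(1,1) retry=(0,0)
7. W1 CAS -> counter=6 r=(5,5) succ=(2,1) retry=(0,0)
8. W2 CAS -> counter=6 r=(5,5) succ=(2,1) retry=(0,1)

counter=6 r=(5,5) succ=(2,1) retry=(0,1)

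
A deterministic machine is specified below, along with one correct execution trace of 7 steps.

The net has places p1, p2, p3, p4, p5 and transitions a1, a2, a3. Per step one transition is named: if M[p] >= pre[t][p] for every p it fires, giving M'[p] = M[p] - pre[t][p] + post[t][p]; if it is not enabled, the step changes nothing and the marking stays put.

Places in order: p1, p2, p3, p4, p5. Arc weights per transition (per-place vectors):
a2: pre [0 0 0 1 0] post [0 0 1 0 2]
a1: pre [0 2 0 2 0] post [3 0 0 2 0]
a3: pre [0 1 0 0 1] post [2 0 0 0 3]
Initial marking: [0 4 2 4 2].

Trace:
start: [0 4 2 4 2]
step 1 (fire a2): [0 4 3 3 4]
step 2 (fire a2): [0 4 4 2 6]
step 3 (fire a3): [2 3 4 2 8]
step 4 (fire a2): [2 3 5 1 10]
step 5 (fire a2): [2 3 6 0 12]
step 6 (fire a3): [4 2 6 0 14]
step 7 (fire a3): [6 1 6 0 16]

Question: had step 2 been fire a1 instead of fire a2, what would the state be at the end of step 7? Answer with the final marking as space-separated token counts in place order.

7 0 5 1 12

(re-executing from step 2 with the substitution; state before step 2: [0 4 3 3 4])
step 2 (fire a1): [3 2 3 3 4]
step 3 (fire a3): [5 1 3 3 6]
step 4 (fire a2): [5 1 4 2 8]
step 5 (fire a2): [5 1 5 1 10]
step 6 (fire a3): [7 0 5 1 12]
step 7 (fire a3): [7 0 5 1 12]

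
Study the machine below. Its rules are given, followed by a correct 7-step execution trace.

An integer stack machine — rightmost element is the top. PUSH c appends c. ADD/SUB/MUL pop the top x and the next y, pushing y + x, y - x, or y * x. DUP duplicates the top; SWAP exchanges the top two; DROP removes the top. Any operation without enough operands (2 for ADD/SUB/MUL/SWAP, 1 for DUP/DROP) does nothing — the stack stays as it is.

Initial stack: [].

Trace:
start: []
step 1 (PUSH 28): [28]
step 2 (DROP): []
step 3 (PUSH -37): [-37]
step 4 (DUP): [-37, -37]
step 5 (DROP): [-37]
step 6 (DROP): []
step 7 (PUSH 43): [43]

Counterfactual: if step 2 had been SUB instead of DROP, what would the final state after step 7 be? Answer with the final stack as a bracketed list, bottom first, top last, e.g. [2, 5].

[28, 43]

(re-executing from step 2 with the substitution; state before step 2: [28])
step 2 (SUB): [28]
step 3 (PUSH -37): [28, -37]
step 4 (DUP): [28, -37, -37]
step 5 (DROP): [28, -37]
step 6 (DROP): [28]
step 7 (PUSH 43): [28, 43]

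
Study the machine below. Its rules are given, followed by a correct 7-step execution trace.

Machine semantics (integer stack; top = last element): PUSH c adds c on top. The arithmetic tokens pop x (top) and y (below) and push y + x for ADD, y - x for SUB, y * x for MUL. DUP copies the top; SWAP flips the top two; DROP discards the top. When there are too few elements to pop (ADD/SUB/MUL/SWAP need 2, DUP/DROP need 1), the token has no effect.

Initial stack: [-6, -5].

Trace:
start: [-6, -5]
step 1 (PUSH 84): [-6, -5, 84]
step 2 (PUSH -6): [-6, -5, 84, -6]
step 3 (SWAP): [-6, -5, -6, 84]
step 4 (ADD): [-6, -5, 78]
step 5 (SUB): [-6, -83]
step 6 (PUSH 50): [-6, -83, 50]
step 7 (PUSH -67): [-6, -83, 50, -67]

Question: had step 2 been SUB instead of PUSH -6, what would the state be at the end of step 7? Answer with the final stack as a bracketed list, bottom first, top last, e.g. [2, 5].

(re-executing from step 2 with the substitution; state before step 2: [-6, -5, 84])
step 2 (SUB): [-6, -89]
step 3 (SWAP): [-89, -6]
step 4 (ADD): [-95]
step 5 (SUB): [-95]
step 6 (PUSH 50): [-95, 50]
step 7 (PUSH -67): [-95, 50, -67]

[-95, 50, -67]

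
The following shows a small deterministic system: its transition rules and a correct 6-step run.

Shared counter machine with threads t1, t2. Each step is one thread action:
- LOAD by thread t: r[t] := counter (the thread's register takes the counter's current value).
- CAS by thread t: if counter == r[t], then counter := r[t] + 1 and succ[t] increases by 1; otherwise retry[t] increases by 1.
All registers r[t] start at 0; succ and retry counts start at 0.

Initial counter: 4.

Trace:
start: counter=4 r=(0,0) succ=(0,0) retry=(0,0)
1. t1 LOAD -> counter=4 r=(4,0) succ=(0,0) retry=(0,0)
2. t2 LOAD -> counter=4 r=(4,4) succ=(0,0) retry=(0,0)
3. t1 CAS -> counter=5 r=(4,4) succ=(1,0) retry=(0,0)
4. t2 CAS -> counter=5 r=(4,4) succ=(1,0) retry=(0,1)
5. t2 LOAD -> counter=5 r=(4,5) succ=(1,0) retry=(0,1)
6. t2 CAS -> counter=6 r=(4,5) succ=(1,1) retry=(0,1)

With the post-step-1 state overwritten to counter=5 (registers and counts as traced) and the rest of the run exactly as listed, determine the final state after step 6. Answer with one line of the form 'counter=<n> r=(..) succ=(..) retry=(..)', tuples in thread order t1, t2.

counter=7 r=(4,6) succ=(0,2) retry=(1,0)

state after step 1 := counter=5 r=(4,0) succ=(0,0) retry=(0,0)
2. t2 LOAD -> counter=5 r=(4,5) succ=(0,0) retry=(0,0)
3. t1 CAS -> counter=5 r=(4,5) succ=(0,0) retry=(1,0)
4. t2 CAS -> counter=6 r=(4,5) succ=(0,1) retry=(1,0)
5. t2 LOAD -> counter=6 r=(4,6) succ=(0,1) retry=(1,0)
6. t2 CAS -> counter=7 r=(4,6) succ=(0,2) retry=(1,0)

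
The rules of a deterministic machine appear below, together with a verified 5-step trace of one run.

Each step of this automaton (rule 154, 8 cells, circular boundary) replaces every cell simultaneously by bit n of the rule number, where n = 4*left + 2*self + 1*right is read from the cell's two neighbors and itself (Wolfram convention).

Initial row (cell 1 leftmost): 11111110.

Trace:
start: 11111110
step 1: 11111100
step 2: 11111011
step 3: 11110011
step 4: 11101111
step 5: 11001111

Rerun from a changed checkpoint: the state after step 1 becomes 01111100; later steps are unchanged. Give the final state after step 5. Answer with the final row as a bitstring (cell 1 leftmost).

11000111

state after step 1 := 01111100
step 2: 11111010
step 3: 11110000
step 4: 11101001
step 5: 11000111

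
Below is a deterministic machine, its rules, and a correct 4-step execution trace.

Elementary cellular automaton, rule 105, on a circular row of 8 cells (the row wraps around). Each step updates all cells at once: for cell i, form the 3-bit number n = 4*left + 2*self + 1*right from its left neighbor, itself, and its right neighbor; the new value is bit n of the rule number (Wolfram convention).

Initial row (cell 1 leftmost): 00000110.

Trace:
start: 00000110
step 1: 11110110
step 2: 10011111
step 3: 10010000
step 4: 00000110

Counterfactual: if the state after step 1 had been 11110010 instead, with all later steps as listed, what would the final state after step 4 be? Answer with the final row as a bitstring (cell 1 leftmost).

10110011

state after step 1 := 11110010
step 2: 10010001
step 3: 10000101
step 4: 10110011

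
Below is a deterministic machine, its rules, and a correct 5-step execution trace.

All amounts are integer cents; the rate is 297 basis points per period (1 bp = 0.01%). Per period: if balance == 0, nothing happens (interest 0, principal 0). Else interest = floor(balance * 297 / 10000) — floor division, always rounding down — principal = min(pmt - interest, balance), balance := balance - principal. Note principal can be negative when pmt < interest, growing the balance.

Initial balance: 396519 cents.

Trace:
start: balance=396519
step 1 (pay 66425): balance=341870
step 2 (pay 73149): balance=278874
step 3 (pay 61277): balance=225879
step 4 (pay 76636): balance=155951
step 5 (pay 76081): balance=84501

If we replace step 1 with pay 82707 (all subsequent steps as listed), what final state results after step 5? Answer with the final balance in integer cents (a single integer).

66196

(re-executing from step 1 with the substitution; state before step 1: balance=396519)
step 1 (pay 82707): balance=325588
step 2 (pay 73149): balance=262108
step 3 (pay 61277): balance=208615
step 4 (pay 76636): balance=138174
step 5 (pay 76081): balance=66196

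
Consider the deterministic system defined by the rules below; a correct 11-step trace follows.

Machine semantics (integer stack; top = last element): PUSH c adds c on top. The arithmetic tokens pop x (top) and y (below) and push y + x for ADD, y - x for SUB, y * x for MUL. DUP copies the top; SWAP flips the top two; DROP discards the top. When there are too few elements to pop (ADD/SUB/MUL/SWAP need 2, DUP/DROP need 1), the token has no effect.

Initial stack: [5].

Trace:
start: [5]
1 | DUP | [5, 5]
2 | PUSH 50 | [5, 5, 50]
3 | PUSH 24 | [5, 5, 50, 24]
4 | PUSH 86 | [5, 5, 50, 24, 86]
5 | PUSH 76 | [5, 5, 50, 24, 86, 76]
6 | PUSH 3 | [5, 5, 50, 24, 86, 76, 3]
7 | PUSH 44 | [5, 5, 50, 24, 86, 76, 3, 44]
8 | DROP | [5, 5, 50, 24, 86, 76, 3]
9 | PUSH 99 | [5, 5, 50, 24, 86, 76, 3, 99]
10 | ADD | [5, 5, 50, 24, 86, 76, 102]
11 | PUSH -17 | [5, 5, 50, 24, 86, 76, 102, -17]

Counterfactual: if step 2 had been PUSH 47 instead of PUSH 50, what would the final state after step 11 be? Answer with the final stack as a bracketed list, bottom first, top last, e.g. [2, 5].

[5, 5, 47, 24, 86, 76, 102, -17]

(re-executing from step 2 with the substitution; state before step 2: [5, 5])
2 | PUSH 47 | [5, 5, 47]
3 | PUSH 24 | [5, 5, 47, 24]
4 | PUSH 86 | [5, 5, 47, 24, 86]
5 | PUSH 76 | [5, 5, 47, 24, 86, 76]
6 | PUSH 3 | [5, 5, 47, 24, 86, 76, 3]
7 | PUSH 44 | [5, 5, 47, 24, 86, 76, 3, 44]
8 | DROP | [5, 5, 47, 24, 86, 76, 3]
9 | PUSH 99 | [5, 5, 47, 24, 86, 76, 3, 99]
10 | ADD | [5, 5, 47, 24, 86, 76, 102]
11 | PUSH -17 | [5, 5, 47, 24, 86, 76, 102, -17]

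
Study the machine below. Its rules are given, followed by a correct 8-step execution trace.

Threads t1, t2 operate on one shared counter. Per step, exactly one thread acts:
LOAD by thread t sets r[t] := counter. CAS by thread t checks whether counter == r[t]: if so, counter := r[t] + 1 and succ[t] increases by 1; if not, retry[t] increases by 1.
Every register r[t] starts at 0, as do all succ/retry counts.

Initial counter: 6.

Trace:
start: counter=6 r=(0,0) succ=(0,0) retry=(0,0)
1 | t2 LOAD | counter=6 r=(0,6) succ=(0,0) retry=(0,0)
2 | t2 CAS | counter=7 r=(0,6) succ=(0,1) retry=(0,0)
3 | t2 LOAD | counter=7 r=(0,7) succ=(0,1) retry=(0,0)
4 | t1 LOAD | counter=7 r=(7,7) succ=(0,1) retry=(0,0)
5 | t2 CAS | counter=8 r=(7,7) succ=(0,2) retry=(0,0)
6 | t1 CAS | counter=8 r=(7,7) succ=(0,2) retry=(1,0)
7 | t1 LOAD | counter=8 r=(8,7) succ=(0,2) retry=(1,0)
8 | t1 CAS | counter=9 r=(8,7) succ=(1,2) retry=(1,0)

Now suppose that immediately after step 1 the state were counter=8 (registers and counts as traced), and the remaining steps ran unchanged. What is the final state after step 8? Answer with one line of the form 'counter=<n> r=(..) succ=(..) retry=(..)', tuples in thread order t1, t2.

state after step 1 := counter=8 r=(0,6) succ=(0,0) retry=(0,0)
2 | t2 CAS | counter=8 r=(0,6) succ=(0,0) retry=(0,1)
3 | t2 LOAD | counter=8 r=(0,8) succ=(0,0) retry=(0,1)
4 | t1 LOAD | counter=8 r=(8,8) succ=(0,0) retry=(0,1)
5 | t2 CAS | counter=9 r=(8,8) succ=(0,1) retry=(0,1)
6 | t1 CAS | counter=9 r=(8,8) succ=(0,1) retry=(1,1)
7 | t1 LOAD | counter=9 r=(9,8) succ=(0,1) retry=(1,1)
8 | t1 CAS | counter=10 r=(9,8) succ=(1,1) retry=(1,1)

counter=10 r=(9,8) succ=(1,1) retry=(1,1)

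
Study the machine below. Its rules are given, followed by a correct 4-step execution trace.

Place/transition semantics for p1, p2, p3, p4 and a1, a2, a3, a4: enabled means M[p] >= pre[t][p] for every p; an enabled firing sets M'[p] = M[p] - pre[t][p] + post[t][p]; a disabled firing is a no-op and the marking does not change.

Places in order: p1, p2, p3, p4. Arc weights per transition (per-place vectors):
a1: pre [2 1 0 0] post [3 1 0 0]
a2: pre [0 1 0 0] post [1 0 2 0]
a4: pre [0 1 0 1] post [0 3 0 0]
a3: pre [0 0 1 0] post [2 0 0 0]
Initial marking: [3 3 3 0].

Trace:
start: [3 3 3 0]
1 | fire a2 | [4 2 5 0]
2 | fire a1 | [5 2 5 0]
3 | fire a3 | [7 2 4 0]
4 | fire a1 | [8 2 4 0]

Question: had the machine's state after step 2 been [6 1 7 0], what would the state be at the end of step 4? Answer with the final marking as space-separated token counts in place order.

9 1 6 0

state after step 2 := [6 1 7 0]
3 | fire a3 | [8 1 6 0]
4 | fire a1 | [9 1 6 0]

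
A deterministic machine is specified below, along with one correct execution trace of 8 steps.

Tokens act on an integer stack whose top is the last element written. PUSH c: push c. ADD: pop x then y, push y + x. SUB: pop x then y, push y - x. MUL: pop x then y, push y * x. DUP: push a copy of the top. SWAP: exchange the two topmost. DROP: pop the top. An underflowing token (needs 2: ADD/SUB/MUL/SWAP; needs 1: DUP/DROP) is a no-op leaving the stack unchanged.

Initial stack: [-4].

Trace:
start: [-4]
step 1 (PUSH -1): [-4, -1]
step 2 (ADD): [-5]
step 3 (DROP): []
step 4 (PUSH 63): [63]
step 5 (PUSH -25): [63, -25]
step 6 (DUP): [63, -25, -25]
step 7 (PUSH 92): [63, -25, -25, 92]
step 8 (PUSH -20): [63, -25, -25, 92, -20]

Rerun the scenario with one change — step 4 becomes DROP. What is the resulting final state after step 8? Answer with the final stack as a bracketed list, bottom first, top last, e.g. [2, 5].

(re-executing from step 4 with the substitution; state before step 4: [])
step 4 (DROP): []
step 5 (PUSH -25): [-25]
step 6 (DUP): [-25, -25]
step 7 (PUSH 92): [-25, -25, 92]
step 8 (PUSH -20): [-25, -25, 92, -20]

[-25, -25, 92, -20]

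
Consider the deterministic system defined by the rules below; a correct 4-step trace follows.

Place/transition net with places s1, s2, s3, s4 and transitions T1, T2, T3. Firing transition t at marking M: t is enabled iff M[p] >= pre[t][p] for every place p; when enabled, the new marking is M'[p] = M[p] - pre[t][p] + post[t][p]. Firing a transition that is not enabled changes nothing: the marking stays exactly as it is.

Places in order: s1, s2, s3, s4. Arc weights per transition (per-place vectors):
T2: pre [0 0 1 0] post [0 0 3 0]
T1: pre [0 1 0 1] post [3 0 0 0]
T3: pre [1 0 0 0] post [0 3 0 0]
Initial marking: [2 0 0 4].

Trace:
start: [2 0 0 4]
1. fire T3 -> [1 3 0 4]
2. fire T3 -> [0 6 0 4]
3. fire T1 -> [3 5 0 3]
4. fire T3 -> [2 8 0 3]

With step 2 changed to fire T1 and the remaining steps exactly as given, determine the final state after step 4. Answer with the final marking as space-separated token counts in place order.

(re-executing from step 2 with the substitution; state before step 2: [1 3 0 4])
2. fire T1 -> [4 2 0 3]
3. fire T1 -> [7 1 0 2]
4. fire T3 -> [6 4 0 2]

6 4 0 2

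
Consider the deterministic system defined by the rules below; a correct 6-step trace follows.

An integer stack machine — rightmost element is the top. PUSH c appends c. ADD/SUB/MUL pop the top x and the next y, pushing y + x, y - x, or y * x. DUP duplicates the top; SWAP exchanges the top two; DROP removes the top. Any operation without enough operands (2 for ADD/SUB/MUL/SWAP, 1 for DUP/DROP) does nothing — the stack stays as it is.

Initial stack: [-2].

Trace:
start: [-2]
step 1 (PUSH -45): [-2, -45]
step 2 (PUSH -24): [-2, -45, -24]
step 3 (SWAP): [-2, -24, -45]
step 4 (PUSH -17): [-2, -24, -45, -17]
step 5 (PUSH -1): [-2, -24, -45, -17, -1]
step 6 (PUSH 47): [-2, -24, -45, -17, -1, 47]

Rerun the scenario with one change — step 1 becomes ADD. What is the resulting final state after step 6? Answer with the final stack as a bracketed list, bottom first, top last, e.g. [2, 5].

(re-executing from step 1 with the substitution; state before step 1: [-2])
step 1 (ADD): [-2]
step 2 (PUSH -24): [-2, -24]
step 3 (SWAP): [-24, -2]
step 4 (PUSH -17): [-24, -2, -17]
step 5 (PUSH -1): [-24, -2, -17, -1]
step 6 (PUSH 47): [-24, -2, -17, -1, 47]

[-24, -2, -17, -1, 47]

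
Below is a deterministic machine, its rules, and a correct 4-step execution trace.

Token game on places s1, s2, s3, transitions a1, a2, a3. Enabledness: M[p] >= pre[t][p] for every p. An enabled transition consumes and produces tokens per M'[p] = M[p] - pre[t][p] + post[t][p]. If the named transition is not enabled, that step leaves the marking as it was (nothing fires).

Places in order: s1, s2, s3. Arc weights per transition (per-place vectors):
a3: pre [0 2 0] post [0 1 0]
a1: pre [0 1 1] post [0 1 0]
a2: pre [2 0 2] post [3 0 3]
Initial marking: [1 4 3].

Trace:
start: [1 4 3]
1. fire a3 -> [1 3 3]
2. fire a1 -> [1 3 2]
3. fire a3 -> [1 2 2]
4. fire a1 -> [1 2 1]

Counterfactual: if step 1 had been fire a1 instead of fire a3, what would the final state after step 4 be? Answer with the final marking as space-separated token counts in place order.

1 3 0

(re-executing from step 1 with the substitution; state before step 1: [1 4 3])
1. fire a1 -> [1 4 2]
2. fire a1 -> [1 4 1]
3. fire a3 -> [1 3 1]
4. fire a1 -> [1 3 0]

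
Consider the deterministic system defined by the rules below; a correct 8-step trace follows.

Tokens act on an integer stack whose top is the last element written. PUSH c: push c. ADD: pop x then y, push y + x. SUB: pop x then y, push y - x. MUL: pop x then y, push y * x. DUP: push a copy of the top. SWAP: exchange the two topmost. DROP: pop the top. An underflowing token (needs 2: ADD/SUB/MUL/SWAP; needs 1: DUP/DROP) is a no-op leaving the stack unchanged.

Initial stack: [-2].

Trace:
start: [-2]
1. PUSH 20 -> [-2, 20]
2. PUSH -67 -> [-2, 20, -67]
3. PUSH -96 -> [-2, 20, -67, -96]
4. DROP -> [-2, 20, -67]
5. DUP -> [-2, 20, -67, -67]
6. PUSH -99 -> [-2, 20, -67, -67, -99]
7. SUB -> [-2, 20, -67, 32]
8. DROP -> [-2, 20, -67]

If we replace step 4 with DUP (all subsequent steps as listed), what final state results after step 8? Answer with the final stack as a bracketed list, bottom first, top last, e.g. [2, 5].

(re-executing from step 4 with the substitution; state before step 4: [-2, 20, -67, -96])
4. DUP -> [-2, 20, -67, -96, -96]
5. DUP -> [-2, 20, -67, -96, -96, -96]
6. PUSH -99 -> [-2, 20, -67, -96, -96, -96, -99]
7. SUB -> [-2, 20, -67, -96, -96, 3]
8. DROP -> [-2, 20, -67, -96, -96]

[-2, 20, -67, -96, -96]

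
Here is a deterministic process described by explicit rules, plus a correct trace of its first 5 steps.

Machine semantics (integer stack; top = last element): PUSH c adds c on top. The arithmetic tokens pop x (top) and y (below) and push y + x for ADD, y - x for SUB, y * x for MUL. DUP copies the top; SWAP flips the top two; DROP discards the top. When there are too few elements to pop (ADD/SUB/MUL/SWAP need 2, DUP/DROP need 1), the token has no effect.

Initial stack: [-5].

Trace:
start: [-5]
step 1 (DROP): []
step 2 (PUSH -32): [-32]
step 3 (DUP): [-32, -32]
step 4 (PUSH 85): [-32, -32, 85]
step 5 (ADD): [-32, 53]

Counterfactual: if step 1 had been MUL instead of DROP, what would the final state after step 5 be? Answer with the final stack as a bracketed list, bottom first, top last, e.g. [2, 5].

[-5, -32, 53]

(re-executing from step 1 with the substitution; state before step 1: [-5])
step 1 (MUL): [-5]
step 2 (PUSH -32): [-5, -32]
step 3 (DUP): [-5, -32, -32]
step 4 (PUSH 85): [-5, -32, -32, 85]
step 5 (ADD): [-5, -32, 53]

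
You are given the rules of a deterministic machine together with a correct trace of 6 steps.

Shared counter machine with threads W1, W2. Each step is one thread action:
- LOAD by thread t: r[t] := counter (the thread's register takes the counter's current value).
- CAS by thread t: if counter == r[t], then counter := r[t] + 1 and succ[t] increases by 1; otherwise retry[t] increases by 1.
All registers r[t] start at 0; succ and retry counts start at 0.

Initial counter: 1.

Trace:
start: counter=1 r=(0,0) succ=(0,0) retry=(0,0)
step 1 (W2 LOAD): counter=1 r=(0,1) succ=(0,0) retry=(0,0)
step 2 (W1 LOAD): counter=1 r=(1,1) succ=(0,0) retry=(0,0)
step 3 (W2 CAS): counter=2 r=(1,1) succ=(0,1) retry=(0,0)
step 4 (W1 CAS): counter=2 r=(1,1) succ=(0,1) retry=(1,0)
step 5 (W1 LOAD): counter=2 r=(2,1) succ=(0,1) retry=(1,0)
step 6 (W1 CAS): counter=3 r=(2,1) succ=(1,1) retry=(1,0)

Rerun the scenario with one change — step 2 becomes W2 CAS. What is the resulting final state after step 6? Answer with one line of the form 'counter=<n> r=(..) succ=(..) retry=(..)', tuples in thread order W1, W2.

counter=3 r=(2,1) succ=(1,1) retry=(1,1)

(re-executing from step 2 with the substitution; state before step 2: counter=1 r=(0,1) succ=(0,0) retry=(0,0))
step 2 (W2 CAS): counter=2 r=(0,1) succ=(0,1) retry=(0,0)
step 3 (W2 CAS): counter=2 r=(0,1) succ=(0,1) retry=(0,1)
step 4 (W1 CAS): counter=2 r=(0,1) succ=(0,1) retry=(1,1)
step 5 (W1 LOAD): counter=2 r=(2,1) succ=(0,1) retry=(1,1)
step 6 (W1 CAS): counter=3 r=(2,1) succ=(1,1) retry=(1,1)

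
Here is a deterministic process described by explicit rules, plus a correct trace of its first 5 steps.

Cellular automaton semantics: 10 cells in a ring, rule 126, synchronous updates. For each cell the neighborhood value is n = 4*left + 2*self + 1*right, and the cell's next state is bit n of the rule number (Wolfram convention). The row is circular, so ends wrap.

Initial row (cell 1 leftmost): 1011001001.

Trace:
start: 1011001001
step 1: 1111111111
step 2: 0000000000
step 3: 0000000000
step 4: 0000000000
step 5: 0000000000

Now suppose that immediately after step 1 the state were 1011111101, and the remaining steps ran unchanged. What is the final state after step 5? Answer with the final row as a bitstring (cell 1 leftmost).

1100000011

state after step 1 := 1011111101
step 2: 1110000111
step 3: 0011001100
step 4: 0111111110
step 5: 1100000011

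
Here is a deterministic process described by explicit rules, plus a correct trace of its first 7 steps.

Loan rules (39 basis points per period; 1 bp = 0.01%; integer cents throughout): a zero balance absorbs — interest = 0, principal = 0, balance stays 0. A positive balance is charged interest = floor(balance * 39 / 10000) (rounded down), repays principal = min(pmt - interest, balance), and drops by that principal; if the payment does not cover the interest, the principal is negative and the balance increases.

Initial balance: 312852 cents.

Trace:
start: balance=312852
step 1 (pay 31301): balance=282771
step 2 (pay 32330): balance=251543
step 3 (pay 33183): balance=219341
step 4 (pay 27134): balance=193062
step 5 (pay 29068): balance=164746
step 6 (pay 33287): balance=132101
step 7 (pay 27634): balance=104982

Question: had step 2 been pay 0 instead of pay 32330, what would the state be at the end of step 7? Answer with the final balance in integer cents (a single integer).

137949

(re-executing from step 2 with the substitution; state before step 2: balance=282771)
step 2 (pay 0): balance=283873
step 3 (pay 33183): balance=251797
step 4 (pay 27134): balance=225645
step 5 (pay 29068): balance=197457
step 6 (pay 33287): balance=164940
step 7 (pay 27634): balance=137949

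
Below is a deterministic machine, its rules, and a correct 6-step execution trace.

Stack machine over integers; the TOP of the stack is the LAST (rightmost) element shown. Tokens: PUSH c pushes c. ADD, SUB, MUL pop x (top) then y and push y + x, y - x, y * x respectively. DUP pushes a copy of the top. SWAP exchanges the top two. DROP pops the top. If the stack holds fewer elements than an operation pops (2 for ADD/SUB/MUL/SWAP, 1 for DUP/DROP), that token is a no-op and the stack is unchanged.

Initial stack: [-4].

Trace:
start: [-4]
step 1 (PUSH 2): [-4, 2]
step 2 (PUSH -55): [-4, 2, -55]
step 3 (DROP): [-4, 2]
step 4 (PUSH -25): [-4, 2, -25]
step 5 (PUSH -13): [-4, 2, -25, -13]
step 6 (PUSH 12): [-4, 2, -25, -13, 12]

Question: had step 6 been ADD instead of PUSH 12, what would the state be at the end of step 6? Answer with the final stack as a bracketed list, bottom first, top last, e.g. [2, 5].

[-4, 2, -38]

(re-executing from step 6 with the substitution; state before step 6: [-4, 2, -25, -13])
step 6 (ADD): [-4, 2, -38]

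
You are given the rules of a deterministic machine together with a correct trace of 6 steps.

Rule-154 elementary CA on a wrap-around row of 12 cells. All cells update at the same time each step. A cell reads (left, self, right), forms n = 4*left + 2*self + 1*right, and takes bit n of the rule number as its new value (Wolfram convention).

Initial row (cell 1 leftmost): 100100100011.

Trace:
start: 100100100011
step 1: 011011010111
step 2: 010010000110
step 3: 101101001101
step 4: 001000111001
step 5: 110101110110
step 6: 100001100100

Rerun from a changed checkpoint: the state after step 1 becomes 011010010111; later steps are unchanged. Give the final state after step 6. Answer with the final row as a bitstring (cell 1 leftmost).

state after step 1 := 011010010111
step 2: 010001100110
step 3: 101011011101
step 4: 000010011001
step 5: 100101110110
step 6: 011001100100

011001100100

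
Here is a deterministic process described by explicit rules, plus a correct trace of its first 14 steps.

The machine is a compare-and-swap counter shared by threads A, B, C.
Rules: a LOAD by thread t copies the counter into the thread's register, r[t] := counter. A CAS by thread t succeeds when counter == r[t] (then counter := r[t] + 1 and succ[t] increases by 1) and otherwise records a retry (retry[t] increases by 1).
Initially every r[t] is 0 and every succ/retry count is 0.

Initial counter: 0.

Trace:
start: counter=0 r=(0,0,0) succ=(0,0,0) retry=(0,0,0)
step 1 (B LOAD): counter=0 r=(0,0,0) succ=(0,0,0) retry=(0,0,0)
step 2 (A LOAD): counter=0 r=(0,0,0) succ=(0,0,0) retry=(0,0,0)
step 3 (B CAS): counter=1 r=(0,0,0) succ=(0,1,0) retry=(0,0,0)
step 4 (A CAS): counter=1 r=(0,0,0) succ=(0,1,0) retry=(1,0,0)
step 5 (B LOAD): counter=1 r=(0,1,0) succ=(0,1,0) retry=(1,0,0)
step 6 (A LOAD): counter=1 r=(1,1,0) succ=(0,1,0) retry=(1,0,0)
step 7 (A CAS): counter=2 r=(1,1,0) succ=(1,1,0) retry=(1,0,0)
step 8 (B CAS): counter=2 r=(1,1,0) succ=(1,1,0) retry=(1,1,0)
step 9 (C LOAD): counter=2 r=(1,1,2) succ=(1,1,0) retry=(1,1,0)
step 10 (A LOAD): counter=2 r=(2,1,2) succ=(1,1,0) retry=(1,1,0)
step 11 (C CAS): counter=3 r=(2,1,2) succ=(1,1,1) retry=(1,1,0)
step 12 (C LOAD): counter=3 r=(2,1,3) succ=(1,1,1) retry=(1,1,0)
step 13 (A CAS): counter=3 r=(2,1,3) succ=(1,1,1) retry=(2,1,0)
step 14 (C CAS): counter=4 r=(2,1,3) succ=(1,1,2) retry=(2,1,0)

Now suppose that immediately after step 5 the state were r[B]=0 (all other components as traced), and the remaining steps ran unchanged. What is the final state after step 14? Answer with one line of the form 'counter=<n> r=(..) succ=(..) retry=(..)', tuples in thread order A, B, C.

counter=4 r=(2,0,3) succ=(1,1,2) retry=(2,1,0)

state after step 5 := counter=1 r=(0,0,0) succ=(0,1,0) retry=(1,0,0)
step 6 (A LOAD): counter=1 r=(1,0,0) succ=(0,1,0) retry=(1,0,0)
step 7 (A CAS): counter=2 r=(1,0,0) succ=(1,1,0) retry=(1,0,0)
step 8 (B CAS): counter=2 r=(1,0,0) succ=(1,1,0) retry=(1,1,0)
step 9 (C LOAD): counter=2 r=(1,0,2) succ=(1,1,0) retry=(1,1,0)
step 10 (A LOAD): counter=2 r=(2,0,2) succ=(1,1,0) retry=(1,1,0)
step 11 (C CAS): counter=3 r=(2,0,2) succ=(1,1,1) retry=(1,1,0)
step 12 (C LOAD): counter=3 r=(2,0,3) succ=(1,1,1) retry=(1,1,0)
step 13 (A CAS): counter=3 r=(2,0,3) succ=(1,1,1) retry=(2,1,0)
step 14 (C CAS): counter=4 r=(2,0,3) succ=(1,1,2) retry=(2,1,0)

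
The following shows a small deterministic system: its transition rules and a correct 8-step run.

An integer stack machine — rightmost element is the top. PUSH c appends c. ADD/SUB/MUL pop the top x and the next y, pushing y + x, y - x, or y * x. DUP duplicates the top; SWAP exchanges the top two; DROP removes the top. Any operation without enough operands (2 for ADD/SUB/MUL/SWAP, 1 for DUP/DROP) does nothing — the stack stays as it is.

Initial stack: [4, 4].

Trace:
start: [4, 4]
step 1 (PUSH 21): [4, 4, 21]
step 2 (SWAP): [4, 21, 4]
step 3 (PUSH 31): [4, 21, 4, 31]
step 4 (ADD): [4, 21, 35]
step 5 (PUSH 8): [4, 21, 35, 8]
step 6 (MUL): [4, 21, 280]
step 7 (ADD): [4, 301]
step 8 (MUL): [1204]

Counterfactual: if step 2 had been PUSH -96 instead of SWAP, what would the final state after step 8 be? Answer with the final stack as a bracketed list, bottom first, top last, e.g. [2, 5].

(re-executing from step 2 with the substitution; state before step 2: [4, 4, 21])
step 2 (PUSH -96): [4, 4, 21, -96]
step 3 (PUSH 31): [4, 4, 21, -96, 31]
step 4 (ADD): [4, 4, 21, -65]
step 5 (PUSH 8): [4, 4, 21, -65, 8]
step 6 (MUL): [4, 4, 21, -520]
step 7 (ADD): [4, 4, -499]
step 8 (MUL): [4, -1996]

[4, -1996]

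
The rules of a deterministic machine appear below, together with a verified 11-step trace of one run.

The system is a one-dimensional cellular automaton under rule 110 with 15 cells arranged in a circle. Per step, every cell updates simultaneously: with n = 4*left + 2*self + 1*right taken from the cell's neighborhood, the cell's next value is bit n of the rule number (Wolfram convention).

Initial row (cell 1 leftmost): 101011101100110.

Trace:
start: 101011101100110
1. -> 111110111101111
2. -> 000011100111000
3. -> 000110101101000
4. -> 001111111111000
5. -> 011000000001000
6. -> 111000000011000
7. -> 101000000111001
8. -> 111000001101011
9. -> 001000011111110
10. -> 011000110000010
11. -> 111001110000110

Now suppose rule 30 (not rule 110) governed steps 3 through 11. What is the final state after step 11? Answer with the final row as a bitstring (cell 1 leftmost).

(re-executing steps 3..11 under rule 30; state before step 3: 000011100111000)
3. -> 000110011100100
4. -> 001101110011110
5. -> 011001001110001
6. -> 010111111001011
7. -> 010100000111010
8. -> 110110001100011
9. -> 000101011010110
10. -> 001101010010101
11. -> 111001011110101

111001011110101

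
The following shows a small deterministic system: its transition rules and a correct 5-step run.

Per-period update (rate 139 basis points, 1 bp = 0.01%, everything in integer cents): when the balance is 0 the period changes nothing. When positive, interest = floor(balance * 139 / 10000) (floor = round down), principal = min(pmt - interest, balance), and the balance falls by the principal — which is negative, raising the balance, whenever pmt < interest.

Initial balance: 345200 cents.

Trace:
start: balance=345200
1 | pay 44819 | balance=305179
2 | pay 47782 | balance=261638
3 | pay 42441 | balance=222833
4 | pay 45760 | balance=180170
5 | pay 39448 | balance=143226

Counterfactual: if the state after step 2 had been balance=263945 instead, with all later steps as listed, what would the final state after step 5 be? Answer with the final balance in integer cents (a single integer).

145630

state after step 2 := balance=263945
3 | pay 42441 | balance=225172
4 | pay 45760 | balance=182541
5 | pay 39448 | balance=145630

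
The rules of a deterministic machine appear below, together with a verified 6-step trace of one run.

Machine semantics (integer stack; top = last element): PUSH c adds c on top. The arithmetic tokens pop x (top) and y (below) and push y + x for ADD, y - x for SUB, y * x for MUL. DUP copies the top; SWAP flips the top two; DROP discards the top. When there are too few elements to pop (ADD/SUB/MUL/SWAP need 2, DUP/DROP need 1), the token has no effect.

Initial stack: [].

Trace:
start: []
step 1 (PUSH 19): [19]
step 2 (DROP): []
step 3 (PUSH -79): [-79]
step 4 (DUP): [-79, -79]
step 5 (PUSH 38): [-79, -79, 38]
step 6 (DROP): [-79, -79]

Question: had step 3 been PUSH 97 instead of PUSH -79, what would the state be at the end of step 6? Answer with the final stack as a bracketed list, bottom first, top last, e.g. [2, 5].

(re-executing from step 3 with the substitution; state before step 3: [])
step 3 (PUSH 97): [97]
step 4 (DUP): [97, 97]
step 5 (PUSH 38): [97, 97, 38]
step 6 (DROP): [97, 97]

[97, 97]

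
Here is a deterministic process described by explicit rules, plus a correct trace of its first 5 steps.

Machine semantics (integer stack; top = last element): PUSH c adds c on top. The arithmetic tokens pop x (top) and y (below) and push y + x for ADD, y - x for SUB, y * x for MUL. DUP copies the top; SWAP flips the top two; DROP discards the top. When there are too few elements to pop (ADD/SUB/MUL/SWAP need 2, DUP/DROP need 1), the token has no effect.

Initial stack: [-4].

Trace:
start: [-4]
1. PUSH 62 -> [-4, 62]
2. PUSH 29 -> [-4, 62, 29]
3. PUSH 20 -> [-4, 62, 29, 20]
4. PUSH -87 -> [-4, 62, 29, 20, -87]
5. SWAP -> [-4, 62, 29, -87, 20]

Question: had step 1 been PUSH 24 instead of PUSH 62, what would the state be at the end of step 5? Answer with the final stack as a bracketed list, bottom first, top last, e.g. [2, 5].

[-4, 24, 29, -87, 20]

(re-executing from step 1 with the substitution; state before step 1: [-4])
1. PUSH 24 -> [-4, 24]
2. PUSH 29 -> [-4, 24, 29]
3. PUSH 20 -> [-4, 24, 29, 20]
4. PUSH -87 -> [-4, 24, 29, 20, -87]
5. SWAP -> [-4, 24, 29, -87, 20]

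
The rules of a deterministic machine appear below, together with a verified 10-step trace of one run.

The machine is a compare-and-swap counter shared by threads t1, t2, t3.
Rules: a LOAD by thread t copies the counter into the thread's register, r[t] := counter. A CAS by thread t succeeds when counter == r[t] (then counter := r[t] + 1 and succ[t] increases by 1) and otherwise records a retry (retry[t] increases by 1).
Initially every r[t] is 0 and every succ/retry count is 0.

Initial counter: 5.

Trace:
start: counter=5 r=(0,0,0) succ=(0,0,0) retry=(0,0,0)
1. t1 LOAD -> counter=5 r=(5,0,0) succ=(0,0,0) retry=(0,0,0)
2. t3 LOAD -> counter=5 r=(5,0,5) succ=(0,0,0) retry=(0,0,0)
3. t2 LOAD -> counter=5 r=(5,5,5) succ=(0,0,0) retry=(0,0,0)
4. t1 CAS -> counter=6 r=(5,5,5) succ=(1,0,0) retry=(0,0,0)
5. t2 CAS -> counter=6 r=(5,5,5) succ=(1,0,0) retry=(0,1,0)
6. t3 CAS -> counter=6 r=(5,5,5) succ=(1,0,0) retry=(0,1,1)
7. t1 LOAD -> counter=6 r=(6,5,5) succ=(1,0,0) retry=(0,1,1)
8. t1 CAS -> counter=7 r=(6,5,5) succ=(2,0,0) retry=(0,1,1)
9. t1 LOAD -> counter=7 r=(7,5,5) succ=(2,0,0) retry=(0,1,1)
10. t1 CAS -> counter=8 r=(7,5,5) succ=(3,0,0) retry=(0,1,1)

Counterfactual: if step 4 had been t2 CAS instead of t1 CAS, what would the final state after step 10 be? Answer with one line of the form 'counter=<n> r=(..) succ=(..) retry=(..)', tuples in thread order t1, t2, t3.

counter=8 r=(7,5,5) succ=(2,1,0) retry=(0,1,1)

(re-executing from step 4 with the substitution; state before step 4: counter=5 r=(5,5,5) succ=(0,0,0) retry=(0,0,0))
4. t2 CAS -> counter=6 r=(5,5,5) succ=(0,1,0) retry=(0,0,0)
5. t2 CAS -> counter=6 r=(5,5,5) succ=(0,1,0) retry=(0,1,0)
6. t3 CAS -> counter=6 r=(5,5,5) succ=(0,1,0) retry=(0,1,1)
7. t1 LOAD -> counter=6 r=(6,5,5) succ=(0,1,0) retry=(0,1,1)
8. t1 CAS -> counter=7 r=(6,5,5) succ=(1,1,0) retry=(0,1,1)
9. t1 LOAD -> counter=7 r=(7,5,5) succ=(1,1,0) retry=(0,1,1)
10. t1 CAS -> counter=8 r=(7,5,5) succ=(2,1,0) retry=(0,1,1)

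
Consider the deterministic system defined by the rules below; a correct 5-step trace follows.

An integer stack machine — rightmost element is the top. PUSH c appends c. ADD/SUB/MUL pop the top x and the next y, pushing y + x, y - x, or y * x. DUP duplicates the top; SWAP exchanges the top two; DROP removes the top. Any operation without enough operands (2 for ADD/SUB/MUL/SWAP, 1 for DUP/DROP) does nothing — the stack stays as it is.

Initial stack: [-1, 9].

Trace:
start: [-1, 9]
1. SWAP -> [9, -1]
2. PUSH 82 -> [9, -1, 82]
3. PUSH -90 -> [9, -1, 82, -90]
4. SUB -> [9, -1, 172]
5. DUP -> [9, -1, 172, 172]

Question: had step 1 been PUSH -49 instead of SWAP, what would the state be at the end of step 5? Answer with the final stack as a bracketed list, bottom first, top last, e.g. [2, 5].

[-1, 9, -49, 172, 172]

(re-executing from step 1 with the substitution; state before step 1: [-1, 9])
1. PUSH -49 -> [-1, 9, -49]
2. PUSH 82 -> [-1, 9, -49, 82]
3. PUSH -90 -> [-1, 9, -49, 82, -90]
4. SUB -> [-1, 9, -49, 172]
5. DUP -> [-1, 9, -49, 172, 172]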